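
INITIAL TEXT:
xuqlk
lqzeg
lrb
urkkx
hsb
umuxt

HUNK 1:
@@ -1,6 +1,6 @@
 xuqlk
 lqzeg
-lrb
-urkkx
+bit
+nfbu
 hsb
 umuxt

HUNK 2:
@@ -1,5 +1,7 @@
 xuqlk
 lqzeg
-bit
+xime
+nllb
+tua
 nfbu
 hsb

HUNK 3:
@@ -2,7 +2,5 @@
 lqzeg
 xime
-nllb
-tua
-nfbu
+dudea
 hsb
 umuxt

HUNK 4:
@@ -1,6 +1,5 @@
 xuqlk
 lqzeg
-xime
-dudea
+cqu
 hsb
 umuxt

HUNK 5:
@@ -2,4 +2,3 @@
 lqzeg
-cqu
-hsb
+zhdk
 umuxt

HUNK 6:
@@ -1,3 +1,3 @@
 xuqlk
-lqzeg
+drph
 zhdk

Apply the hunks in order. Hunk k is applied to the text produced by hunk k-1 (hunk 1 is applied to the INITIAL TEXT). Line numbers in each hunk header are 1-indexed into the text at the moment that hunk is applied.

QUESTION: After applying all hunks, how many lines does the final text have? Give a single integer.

Hunk 1: at line 1 remove [lrb,urkkx] add [bit,nfbu] -> 6 lines: xuqlk lqzeg bit nfbu hsb umuxt
Hunk 2: at line 1 remove [bit] add [xime,nllb,tua] -> 8 lines: xuqlk lqzeg xime nllb tua nfbu hsb umuxt
Hunk 3: at line 2 remove [nllb,tua,nfbu] add [dudea] -> 6 lines: xuqlk lqzeg xime dudea hsb umuxt
Hunk 4: at line 1 remove [xime,dudea] add [cqu] -> 5 lines: xuqlk lqzeg cqu hsb umuxt
Hunk 5: at line 2 remove [cqu,hsb] add [zhdk] -> 4 lines: xuqlk lqzeg zhdk umuxt
Hunk 6: at line 1 remove [lqzeg] add [drph] -> 4 lines: xuqlk drph zhdk umuxt
Final line count: 4

Answer: 4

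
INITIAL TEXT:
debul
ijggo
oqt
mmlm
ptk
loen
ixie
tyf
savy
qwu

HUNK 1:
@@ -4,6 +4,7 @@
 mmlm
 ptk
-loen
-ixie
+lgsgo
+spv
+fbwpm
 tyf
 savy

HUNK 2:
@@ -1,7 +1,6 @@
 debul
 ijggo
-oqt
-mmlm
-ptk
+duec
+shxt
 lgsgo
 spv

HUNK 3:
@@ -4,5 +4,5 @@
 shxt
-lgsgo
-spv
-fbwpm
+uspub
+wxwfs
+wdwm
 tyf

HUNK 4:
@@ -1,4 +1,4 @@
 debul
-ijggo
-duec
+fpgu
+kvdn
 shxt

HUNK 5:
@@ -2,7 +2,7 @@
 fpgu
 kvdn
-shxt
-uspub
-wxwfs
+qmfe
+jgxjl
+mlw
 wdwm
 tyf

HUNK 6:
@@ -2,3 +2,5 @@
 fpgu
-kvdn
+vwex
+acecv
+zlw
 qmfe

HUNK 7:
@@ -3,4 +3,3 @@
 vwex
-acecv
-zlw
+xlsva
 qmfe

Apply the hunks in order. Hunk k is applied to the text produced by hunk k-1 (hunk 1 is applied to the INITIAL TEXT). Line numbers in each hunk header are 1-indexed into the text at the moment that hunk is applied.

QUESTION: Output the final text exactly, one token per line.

Hunk 1: at line 4 remove [loen,ixie] add [lgsgo,spv,fbwpm] -> 11 lines: debul ijggo oqt mmlm ptk lgsgo spv fbwpm tyf savy qwu
Hunk 2: at line 1 remove [oqt,mmlm,ptk] add [duec,shxt] -> 10 lines: debul ijggo duec shxt lgsgo spv fbwpm tyf savy qwu
Hunk 3: at line 4 remove [lgsgo,spv,fbwpm] add [uspub,wxwfs,wdwm] -> 10 lines: debul ijggo duec shxt uspub wxwfs wdwm tyf savy qwu
Hunk 4: at line 1 remove [ijggo,duec] add [fpgu,kvdn] -> 10 lines: debul fpgu kvdn shxt uspub wxwfs wdwm tyf savy qwu
Hunk 5: at line 2 remove [shxt,uspub,wxwfs] add [qmfe,jgxjl,mlw] -> 10 lines: debul fpgu kvdn qmfe jgxjl mlw wdwm tyf savy qwu
Hunk 6: at line 2 remove [kvdn] add [vwex,acecv,zlw] -> 12 lines: debul fpgu vwex acecv zlw qmfe jgxjl mlw wdwm tyf savy qwu
Hunk 7: at line 3 remove [acecv,zlw] add [xlsva] -> 11 lines: debul fpgu vwex xlsva qmfe jgxjl mlw wdwm tyf savy qwu

Answer: debul
fpgu
vwex
xlsva
qmfe
jgxjl
mlw
wdwm
tyf
savy
qwu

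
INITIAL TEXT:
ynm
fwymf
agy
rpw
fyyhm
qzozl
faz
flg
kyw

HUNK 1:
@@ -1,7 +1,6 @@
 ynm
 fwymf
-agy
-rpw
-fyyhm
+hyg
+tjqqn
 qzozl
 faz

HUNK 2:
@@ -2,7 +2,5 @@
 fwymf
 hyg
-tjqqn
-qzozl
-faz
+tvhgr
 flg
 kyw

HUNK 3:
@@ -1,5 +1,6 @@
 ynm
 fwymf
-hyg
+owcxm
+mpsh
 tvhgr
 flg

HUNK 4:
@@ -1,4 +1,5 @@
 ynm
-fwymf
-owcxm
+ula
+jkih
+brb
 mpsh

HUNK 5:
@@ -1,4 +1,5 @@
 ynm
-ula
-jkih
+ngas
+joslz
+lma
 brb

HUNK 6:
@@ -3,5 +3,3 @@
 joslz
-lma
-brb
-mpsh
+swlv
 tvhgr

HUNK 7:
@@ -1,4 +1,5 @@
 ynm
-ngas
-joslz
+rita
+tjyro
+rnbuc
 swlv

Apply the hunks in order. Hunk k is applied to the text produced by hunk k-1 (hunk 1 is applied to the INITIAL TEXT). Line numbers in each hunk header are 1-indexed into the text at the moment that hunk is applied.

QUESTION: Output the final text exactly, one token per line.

Answer: ynm
rita
tjyro
rnbuc
swlv
tvhgr
flg
kyw

Derivation:
Hunk 1: at line 1 remove [agy,rpw,fyyhm] add [hyg,tjqqn] -> 8 lines: ynm fwymf hyg tjqqn qzozl faz flg kyw
Hunk 2: at line 2 remove [tjqqn,qzozl,faz] add [tvhgr] -> 6 lines: ynm fwymf hyg tvhgr flg kyw
Hunk 3: at line 1 remove [hyg] add [owcxm,mpsh] -> 7 lines: ynm fwymf owcxm mpsh tvhgr flg kyw
Hunk 4: at line 1 remove [fwymf,owcxm] add [ula,jkih,brb] -> 8 lines: ynm ula jkih brb mpsh tvhgr flg kyw
Hunk 5: at line 1 remove [ula,jkih] add [ngas,joslz,lma] -> 9 lines: ynm ngas joslz lma brb mpsh tvhgr flg kyw
Hunk 6: at line 3 remove [lma,brb,mpsh] add [swlv] -> 7 lines: ynm ngas joslz swlv tvhgr flg kyw
Hunk 7: at line 1 remove [ngas,joslz] add [rita,tjyro,rnbuc] -> 8 lines: ynm rita tjyro rnbuc swlv tvhgr flg kyw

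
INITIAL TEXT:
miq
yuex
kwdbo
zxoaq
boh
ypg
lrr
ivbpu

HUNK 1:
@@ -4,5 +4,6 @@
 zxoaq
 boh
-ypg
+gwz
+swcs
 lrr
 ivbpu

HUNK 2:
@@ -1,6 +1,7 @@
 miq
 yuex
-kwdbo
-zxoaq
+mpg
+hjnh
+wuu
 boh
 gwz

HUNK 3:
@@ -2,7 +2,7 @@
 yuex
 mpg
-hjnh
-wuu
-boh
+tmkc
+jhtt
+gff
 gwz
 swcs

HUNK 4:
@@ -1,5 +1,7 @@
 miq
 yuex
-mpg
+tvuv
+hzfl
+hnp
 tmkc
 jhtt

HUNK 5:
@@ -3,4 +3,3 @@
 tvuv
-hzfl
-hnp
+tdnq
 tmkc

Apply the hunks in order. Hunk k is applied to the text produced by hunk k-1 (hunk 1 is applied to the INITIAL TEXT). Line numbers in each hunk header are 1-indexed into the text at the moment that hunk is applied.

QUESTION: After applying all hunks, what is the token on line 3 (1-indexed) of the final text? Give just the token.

Hunk 1: at line 4 remove [ypg] add [gwz,swcs] -> 9 lines: miq yuex kwdbo zxoaq boh gwz swcs lrr ivbpu
Hunk 2: at line 1 remove [kwdbo,zxoaq] add [mpg,hjnh,wuu] -> 10 lines: miq yuex mpg hjnh wuu boh gwz swcs lrr ivbpu
Hunk 3: at line 2 remove [hjnh,wuu,boh] add [tmkc,jhtt,gff] -> 10 lines: miq yuex mpg tmkc jhtt gff gwz swcs lrr ivbpu
Hunk 4: at line 1 remove [mpg] add [tvuv,hzfl,hnp] -> 12 lines: miq yuex tvuv hzfl hnp tmkc jhtt gff gwz swcs lrr ivbpu
Hunk 5: at line 3 remove [hzfl,hnp] add [tdnq] -> 11 lines: miq yuex tvuv tdnq tmkc jhtt gff gwz swcs lrr ivbpu
Final line 3: tvuv

Answer: tvuv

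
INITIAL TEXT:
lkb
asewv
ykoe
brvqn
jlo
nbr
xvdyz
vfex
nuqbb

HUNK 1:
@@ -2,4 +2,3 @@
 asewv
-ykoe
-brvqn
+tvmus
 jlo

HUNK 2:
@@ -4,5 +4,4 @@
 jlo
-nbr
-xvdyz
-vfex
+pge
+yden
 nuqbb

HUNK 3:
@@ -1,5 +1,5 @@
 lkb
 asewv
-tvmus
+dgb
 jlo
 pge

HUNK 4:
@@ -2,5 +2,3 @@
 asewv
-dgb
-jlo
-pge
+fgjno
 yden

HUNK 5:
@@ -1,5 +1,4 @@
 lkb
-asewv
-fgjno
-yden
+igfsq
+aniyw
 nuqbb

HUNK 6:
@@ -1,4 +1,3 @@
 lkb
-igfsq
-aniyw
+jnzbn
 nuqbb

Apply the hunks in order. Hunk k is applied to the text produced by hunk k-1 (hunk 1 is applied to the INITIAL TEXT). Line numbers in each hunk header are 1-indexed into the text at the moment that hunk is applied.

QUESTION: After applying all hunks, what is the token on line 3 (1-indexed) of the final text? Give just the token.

Hunk 1: at line 2 remove [ykoe,brvqn] add [tvmus] -> 8 lines: lkb asewv tvmus jlo nbr xvdyz vfex nuqbb
Hunk 2: at line 4 remove [nbr,xvdyz,vfex] add [pge,yden] -> 7 lines: lkb asewv tvmus jlo pge yden nuqbb
Hunk 3: at line 1 remove [tvmus] add [dgb] -> 7 lines: lkb asewv dgb jlo pge yden nuqbb
Hunk 4: at line 2 remove [dgb,jlo,pge] add [fgjno] -> 5 lines: lkb asewv fgjno yden nuqbb
Hunk 5: at line 1 remove [asewv,fgjno,yden] add [igfsq,aniyw] -> 4 lines: lkb igfsq aniyw nuqbb
Hunk 6: at line 1 remove [igfsq,aniyw] add [jnzbn] -> 3 lines: lkb jnzbn nuqbb
Final line 3: nuqbb

Answer: nuqbb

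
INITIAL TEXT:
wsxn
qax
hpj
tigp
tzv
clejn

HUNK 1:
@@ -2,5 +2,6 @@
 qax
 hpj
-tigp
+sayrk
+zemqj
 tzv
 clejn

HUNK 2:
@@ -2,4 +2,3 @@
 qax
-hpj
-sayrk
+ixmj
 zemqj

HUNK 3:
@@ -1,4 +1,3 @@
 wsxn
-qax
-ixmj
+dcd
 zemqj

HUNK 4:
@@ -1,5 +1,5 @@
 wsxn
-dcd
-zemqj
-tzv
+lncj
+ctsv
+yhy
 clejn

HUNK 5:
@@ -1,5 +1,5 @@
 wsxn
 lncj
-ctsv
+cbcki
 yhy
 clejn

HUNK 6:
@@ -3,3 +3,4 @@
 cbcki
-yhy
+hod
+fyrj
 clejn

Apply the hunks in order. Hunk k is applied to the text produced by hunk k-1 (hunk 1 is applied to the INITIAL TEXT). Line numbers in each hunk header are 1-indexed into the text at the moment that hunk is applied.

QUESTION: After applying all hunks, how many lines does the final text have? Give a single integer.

Answer: 6

Derivation:
Hunk 1: at line 2 remove [tigp] add [sayrk,zemqj] -> 7 lines: wsxn qax hpj sayrk zemqj tzv clejn
Hunk 2: at line 2 remove [hpj,sayrk] add [ixmj] -> 6 lines: wsxn qax ixmj zemqj tzv clejn
Hunk 3: at line 1 remove [qax,ixmj] add [dcd] -> 5 lines: wsxn dcd zemqj tzv clejn
Hunk 4: at line 1 remove [dcd,zemqj,tzv] add [lncj,ctsv,yhy] -> 5 lines: wsxn lncj ctsv yhy clejn
Hunk 5: at line 1 remove [ctsv] add [cbcki] -> 5 lines: wsxn lncj cbcki yhy clejn
Hunk 6: at line 3 remove [yhy] add [hod,fyrj] -> 6 lines: wsxn lncj cbcki hod fyrj clejn
Final line count: 6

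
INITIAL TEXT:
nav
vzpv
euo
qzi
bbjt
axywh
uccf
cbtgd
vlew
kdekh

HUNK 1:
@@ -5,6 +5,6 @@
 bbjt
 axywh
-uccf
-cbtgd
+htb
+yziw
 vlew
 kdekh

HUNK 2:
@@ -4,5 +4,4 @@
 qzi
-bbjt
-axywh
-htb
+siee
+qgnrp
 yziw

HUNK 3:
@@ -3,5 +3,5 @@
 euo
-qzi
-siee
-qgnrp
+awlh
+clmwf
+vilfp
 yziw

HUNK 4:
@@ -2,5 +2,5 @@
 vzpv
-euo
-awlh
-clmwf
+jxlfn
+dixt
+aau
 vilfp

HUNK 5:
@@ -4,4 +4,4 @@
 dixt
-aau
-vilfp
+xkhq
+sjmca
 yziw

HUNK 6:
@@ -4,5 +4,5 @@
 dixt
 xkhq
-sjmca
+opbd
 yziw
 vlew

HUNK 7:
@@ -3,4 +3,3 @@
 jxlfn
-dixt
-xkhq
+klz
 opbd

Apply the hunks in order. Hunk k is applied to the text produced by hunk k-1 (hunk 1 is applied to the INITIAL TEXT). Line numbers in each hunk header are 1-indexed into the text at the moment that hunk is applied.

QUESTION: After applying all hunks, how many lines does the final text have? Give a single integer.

Hunk 1: at line 5 remove [uccf,cbtgd] add [htb,yziw] -> 10 lines: nav vzpv euo qzi bbjt axywh htb yziw vlew kdekh
Hunk 2: at line 4 remove [bbjt,axywh,htb] add [siee,qgnrp] -> 9 lines: nav vzpv euo qzi siee qgnrp yziw vlew kdekh
Hunk 3: at line 3 remove [qzi,siee,qgnrp] add [awlh,clmwf,vilfp] -> 9 lines: nav vzpv euo awlh clmwf vilfp yziw vlew kdekh
Hunk 4: at line 2 remove [euo,awlh,clmwf] add [jxlfn,dixt,aau] -> 9 lines: nav vzpv jxlfn dixt aau vilfp yziw vlew kdekh
Hunk 5: at line 4 remove [aau,vilfp] add [xkhq,sjmca] -> 9 lines: nav vzpv jxlfn dixt xkhq sjmca yziw vlew kdekh
Hunk 6: at line 4 remove [sjmca] add [opbd] -> 9 lines: nav vzpv jxlfn dixt xkhq opbd yziw vlew kdekh
Hunk 7: at line 3 remove [dixt,xkhq] add [klz] -> 8 lines: nav vzpv jxlfn klz opbd yziw vlew kdekh
Final line count: 8

Answer: 8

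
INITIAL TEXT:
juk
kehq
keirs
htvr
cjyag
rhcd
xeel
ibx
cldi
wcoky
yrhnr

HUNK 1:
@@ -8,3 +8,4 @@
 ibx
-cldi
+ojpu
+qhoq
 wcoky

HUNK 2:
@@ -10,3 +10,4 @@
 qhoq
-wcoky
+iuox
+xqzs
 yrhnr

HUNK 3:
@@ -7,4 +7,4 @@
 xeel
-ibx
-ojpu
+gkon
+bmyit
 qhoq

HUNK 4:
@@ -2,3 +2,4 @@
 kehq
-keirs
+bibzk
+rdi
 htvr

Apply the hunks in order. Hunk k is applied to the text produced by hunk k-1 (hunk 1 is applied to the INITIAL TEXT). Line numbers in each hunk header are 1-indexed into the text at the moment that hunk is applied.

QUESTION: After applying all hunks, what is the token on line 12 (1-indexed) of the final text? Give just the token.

Hunk 1: at line 8 remove [cldi] add [ojpu,qhoq] -> 12 lines: juk kehq keirs htvr cjyag rhcd xeel ibx ojpu qhoq wcoky yrhnr
Hunk 2: at line 10 remove [wcoky] add [iuox,xqzs] -> 13 lines: juk kehq keirs htvr cjyag rhcd xeel ibx ojpu qhoq iuox xqzs yrhnr
Hunk 3: at line 7 remove [ibx,ojpu] add [gkon,bmyit] -> 13 lines: juk kehq keirs htvr cjyag rhcd xeel gkon bmyit qhoq iuox xqzs yrhnr
Hunk 4: at line 2 remove [keirs] add [bibzk,rdi] -> 14 lines: juk kehq bibzk rdi htvr cjyag rhcd xeel gkon bmyit qhoq iuox xqzs yrhnr
Final line 12: iuox

Answer: iuox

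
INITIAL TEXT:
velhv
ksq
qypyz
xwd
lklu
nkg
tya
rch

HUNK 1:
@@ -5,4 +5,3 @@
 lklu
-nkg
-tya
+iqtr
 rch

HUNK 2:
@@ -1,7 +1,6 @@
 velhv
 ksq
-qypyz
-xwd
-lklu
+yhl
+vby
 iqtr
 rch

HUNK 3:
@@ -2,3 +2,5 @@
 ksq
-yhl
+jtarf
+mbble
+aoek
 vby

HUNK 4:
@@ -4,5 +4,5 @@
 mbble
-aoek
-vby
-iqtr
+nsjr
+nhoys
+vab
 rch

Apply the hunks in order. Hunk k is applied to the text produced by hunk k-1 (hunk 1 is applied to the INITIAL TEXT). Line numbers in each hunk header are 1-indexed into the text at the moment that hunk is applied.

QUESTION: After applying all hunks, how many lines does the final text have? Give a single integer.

Answer: 8

Derivation:
Hunk 1: at line 5 remove [nkg,tya] add [iqtr] -> 7 lines: velhv ksq qypyz xwd lklu iqtr rch
Hunk 2: at line 1 remove [qypyz,xwd,lklu] add [yhl,vby] -> 6 lines: velhv ksq yhl vby iqtr rch
Hunk 3: at line 2 remove [yhl] add [jtarf,mbble,aoek] -> 8 lines: velhv ksq jtarf mbble aoek vby iqtr rch
Hunk 4: at line 4 remove [aoek,vby,iqtr] add [nsjr,nhoys,vab] -> 8 lines: velhv ksq jtarf mbble nsjr nhoys vab rch
Final line count: 8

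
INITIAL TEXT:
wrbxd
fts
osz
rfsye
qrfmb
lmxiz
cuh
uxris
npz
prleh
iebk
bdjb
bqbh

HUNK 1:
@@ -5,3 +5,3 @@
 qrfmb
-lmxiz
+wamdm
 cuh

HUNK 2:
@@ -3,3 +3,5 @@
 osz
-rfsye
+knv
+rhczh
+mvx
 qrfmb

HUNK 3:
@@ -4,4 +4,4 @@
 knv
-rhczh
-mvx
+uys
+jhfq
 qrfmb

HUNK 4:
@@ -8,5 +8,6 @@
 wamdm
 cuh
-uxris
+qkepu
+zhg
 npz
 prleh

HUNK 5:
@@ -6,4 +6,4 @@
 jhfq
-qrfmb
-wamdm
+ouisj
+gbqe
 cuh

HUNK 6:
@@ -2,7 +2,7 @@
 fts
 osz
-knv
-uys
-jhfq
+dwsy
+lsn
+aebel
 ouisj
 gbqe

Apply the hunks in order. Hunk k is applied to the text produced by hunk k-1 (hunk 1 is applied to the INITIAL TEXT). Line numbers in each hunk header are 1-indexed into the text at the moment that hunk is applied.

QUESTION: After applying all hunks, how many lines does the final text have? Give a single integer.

Answer: 16

Derivation:
Hunk 1: at line 5 remove [lmxiz] add [wamdm] -> 13 lines: wrbxd fts osz rfsye qrfmb wamdm cuh uxris npz prleh iebk bdjb bqbh
Hunk 2: at line 3 remove [rfsye] add [knv,rhczh,mvx] -> 15 lines: wrbxd fts osz knv rhczh mvx qrfmb wamdm cuh uxris npz prleh iebk bdjb bqbh
Hunk 3: at line 4 remove [rhczh,mvx] add [uys,jhfq] -> 15 lines: wrbxd fts osz knv uys jhfq qrfmb wamdm cuh uxris npz prleh iebk bdjb bqbh
Hunk 4: at line 8 remove [uxris] add [qkepu,zhg] -> 16 lines: wrbxd fts osz knv uys jhfq qrfmb wamdm cuh qkepu zhg npz prleh iebk bdjb bqbh
Hunk 5: at line 6 remove [qrfmb,wamdm] add [ouisj,gbqe] -> 16 lines: wrbxd fts osz knv uys jhfq ouisj gbqe cuh qkepu zhg npz prleh iebk bdjb bqbh
Hunk 6: at line 2 remove [knv,uys,jhfq] add [dwsy,lsn,aebel] -> 16 lines: wrbxd fts osz dwsy lsn aebel ouisj gbqe cuh qkepu zhg npz prleh iebk bdjb bqbh
Final line count: 16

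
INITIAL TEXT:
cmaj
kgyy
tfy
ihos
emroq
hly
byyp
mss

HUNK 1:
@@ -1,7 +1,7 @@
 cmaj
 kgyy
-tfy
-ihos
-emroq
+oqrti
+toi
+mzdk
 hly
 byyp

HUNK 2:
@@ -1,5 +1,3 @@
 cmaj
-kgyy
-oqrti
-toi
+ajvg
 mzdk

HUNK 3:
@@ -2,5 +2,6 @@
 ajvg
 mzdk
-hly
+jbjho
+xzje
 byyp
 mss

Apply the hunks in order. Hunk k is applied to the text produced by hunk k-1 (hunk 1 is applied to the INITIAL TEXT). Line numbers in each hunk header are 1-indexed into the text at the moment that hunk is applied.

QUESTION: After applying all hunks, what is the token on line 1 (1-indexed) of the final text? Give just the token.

Answer: cmaj

Derivation:
Hunk 1: at line 1 remove [tfy,ihos,emroq] add [oqrti,toi,mzdk] -> 8 lines: cmaj kgyy oqrti toi mzdk hly byyp mss
Hunk 2: at line 1 remove [kgyy,oqrti,toi] add [ajvg] -> 6 lines: cmaj ajvg mzdk hly byyp mss
Hunk 3: at line 2 remove [hly] add [jbjho,xzje] -> 7 lines: cmaj ajvg mzdk jbjho xzje byyp mss
Final line 1: cmaj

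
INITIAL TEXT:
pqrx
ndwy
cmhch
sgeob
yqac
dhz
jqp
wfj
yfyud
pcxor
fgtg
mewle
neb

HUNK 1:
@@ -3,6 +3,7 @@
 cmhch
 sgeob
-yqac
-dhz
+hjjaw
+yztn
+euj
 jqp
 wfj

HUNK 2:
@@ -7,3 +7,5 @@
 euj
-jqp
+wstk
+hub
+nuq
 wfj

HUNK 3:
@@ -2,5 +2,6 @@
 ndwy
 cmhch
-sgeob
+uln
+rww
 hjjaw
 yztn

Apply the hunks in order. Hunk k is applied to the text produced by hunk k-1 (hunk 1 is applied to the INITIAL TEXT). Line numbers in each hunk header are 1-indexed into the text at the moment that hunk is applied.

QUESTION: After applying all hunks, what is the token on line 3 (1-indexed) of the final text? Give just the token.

Answer: cmhch

Derivation:
Hunk 1: at line 3 remove [yqac,dhz] add [hjjaw,yztn,euj] -> 14 lines: pqrx ndwy cmhch sgeob hjjaw yztn euj jqp wfj yfyud pcxor fgtg mewle neb
Hunk 2: at line 7 remove [jqp] add [wstk,hub,nuq] -> 16 lines: pqrx ndwy cmhch sgeob hjjaw yztn euj wstk hub nuq wfj yfyud pcxor fgtg mewle neb
Hunk 3: at line 2 remove [sgeob] add [uln,rww] -> 17 lines: pqrx ndwy cmhch uln rww hjjaw yztn euj wstk hub nuq wfj yfyud pcxor fgtg mewle neb
Final line 3: cmhch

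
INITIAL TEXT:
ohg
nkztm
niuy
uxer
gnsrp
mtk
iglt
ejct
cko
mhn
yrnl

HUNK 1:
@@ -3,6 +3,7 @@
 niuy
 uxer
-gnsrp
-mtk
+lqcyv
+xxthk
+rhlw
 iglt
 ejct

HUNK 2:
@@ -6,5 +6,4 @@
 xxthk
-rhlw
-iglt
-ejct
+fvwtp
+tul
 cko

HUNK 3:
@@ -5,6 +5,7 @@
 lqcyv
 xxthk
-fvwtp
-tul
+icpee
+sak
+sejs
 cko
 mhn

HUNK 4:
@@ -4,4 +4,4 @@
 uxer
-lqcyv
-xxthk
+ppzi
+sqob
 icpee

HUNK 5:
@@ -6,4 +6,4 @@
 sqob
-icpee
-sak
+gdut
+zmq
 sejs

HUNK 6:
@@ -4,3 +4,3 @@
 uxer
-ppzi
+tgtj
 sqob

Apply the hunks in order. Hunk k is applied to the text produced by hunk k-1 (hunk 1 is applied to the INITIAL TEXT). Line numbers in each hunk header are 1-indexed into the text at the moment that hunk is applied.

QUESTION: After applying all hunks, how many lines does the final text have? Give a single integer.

Hunk 1: at line 3 remove [gnsrp,mtk] add [lqcyv,xxthk,rhlw] -> 12 lines: ohg nkztm niuy uxer lqcyv xxthk rhlw iglt ejct cko mhn yrnl
Hunk 2: at line 6 remove [rhlw,iglt,ejct] add [fvwtp,tul] -> 11 lines: ohg nkztm niuy uxer lqcyv xxthk fvwtp tul cko mhn yrnl
Hunk 3: at line 5 remove [fvwtp,tul] add [icpee,sak,sejs] -> 12 lines: ohg nkztm niuy uxer lqcyv xxthk icpee sak sejs cko mhn yrnl
Hunk 4: at line 4 remove [lqcyv,xxthk] add [ppzi,sqob] -> 12 lines: ohg nkztm niuy uxer ppzi sqob icpee sak sejs cko mhn yrnl
Hunk 5: at line 6 remove [icpee,sak] add [gdut,zmq] -> 12 lines: ohg nkztm niuy uxer ppzi sqob gdut zmq sejs cko mhn yrnl
Hunk 6: at line 4 remove [ppzi] add [tgtj] -> 12 lines: ohg nkztm niuy uxer tgtj sqob gdut zmq sejs cko mhn yrnl
Final line count: 12

Answer: 12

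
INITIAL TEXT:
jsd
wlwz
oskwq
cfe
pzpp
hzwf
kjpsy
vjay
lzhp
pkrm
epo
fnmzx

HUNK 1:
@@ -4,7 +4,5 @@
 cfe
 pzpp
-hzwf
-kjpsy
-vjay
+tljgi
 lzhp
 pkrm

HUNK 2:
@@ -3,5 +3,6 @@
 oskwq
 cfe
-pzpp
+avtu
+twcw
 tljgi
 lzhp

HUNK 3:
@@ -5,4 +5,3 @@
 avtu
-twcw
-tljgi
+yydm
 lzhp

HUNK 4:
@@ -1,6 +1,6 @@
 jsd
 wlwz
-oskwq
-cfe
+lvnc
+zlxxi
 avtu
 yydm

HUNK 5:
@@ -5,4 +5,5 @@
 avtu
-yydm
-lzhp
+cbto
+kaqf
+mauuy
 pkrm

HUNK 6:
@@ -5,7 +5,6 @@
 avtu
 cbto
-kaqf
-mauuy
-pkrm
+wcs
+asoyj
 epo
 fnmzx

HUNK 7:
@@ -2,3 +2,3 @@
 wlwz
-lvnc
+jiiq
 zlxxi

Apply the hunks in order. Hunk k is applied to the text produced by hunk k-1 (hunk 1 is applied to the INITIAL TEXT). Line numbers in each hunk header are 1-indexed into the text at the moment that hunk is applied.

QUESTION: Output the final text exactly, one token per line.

Hunk 1: at line 4 remove [hzwf,kjpsy,vjay] add [tljgi] -> 10 lines: jsd wlwz oskwq cfe pzpp tljgi lzhp pkrm epo fnmzx
Hunk 2: at line 3 remove [pzpp] add [avtu,twcw] -> 11 lines: jsd wlwz oskwq cfe avtu twcw tljgi lzhp pkrm epo fnmzx
Hunk 3: at line 5 remove [twcw,tljgi] add [yydm] -> 10 lines: jsd wlwz oskwq cfe avtu yydm lzhp pkrm epo fnmzx
Hunk 4: at line 1 remove [oskwq,cfe] add [lvnc,zlxxi] -> 10 lines: jsd wlwz lvnc zlxxi avtu yydm lzhp pkrm epo fnmzx
Hunk 5: at line 5 remove [yydm,lzhp] add [cbto,kaqf,mauuy] -> 11 lines: jsd wlwz lvnc zlxxi avtu cbto kaqf mauuy pkrm epo fnmzx
Hunk 6: at line 5 remove [kaqf,mauuy,pkrm] add [wcs,asoyj] -> 10 lines: jsd wlwz lvnc zlxxi avtu cbto wcs asoyj epo fnmzx
Hunk 7: at line 2 remove [lvnc] add [jiiq] -> 10 lines: jsd wlwz jiiq zlxxi avtu cbto wcs asoyj epo fnmzx

Answer: jsd
wlwz
jiiq
zlxxi
avtu
cbto
wcs
asoyj
epo
fnmzx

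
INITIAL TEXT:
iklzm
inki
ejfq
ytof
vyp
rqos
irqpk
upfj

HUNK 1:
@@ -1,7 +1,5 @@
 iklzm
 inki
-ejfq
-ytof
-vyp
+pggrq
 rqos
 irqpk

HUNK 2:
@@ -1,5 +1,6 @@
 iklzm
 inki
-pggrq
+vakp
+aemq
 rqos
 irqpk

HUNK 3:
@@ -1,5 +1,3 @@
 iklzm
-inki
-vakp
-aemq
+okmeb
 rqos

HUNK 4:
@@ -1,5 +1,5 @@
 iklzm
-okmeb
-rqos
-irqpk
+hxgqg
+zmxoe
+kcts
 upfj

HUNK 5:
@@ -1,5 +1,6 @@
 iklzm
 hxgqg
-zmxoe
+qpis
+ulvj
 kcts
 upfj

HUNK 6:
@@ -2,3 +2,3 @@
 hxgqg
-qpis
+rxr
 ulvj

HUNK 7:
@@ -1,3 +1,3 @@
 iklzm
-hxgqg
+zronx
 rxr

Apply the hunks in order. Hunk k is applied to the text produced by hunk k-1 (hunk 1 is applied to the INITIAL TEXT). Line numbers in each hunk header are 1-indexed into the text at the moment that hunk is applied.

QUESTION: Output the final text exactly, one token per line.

Hunk 1: at line 1 remove [ejfq,ytof,vyp] add [pggrq] -> 6 lines: iklzm inki pggrq rqos irqpk upfj
Hunk 2: at line 1 remove [pggrq] add [vakp,aemq] -> 7 lines: iklzm inki vakp aemq rqos irqpk upfj
Hunk 3: at line 1 remove [inki,vakp,aemq] add [okmeb] -> 5 lines: iklzm okmeb rqos irqpk upfj
Hunk 4: at line 1 remove [okmeb,rqos,irqpk] add [hxgqg,zmxoe,kcts] -> 5 lines: iklzm hxgqg zmxoe kcts upfj
Hunk 5: at line 1 remove [zmxoe] add [qpis,ulvj] -> 6 lines: iklzm hxgqg qpis ulvj kcts upfj
Hunk 6: at line 2 remove [qpis] add [rxr] -> 6 lines: iklzm hxgqg rxr ulvj kcts upfj
Hunk 7: at line 1 remove [hxgqg] add [zronx] -> 6 lines: iklzm zronx rxr ulvj kcts upfj

Answer: iklzm
zronx
rxr
ulvj
kcts
upfj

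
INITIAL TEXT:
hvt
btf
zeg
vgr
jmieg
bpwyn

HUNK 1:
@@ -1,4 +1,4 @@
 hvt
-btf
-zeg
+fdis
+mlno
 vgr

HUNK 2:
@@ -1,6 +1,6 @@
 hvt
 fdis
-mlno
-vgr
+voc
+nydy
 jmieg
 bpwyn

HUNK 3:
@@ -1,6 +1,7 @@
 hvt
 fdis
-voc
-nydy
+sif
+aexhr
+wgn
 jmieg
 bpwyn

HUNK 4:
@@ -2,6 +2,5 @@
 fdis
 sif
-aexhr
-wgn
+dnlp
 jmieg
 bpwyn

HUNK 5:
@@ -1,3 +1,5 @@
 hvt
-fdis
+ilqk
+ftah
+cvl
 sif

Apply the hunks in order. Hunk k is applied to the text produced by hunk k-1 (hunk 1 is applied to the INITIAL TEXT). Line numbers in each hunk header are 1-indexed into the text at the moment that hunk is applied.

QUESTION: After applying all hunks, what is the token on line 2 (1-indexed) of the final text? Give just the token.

Answer: ilqk

Derivation:
Hunk 1: at line 1 remove [btf,zeg] add [fdis,mlno] -> 6 lines: hvt fdis mlno vgr jmieg bpwyn
Hunk 2: at line 1 remove [mlno,vgr] add [voc,nydy] -> 6 lines: hvt fdis voc nydy jmieg bpwyn
Hunk 3: at line 1 remove [voc,nydy] add [sif,aexhr,wgn] -> 7 lines: hvt fdis sif aexhr wgn jmieg bpwyn
Hunk 4: at line 2 remove [aexhr,wgn] add [dnlp] -> 6 lines: hvt fdis sif dnlp jmieg bpwyn
Hunk 5: at line 1 remove [fdis] add [ilqk,ftah,cvl] -> 8 lines: hvt ilqk ftah cvl sif dnlp jmieg bpwyn
Final line 2: ilqk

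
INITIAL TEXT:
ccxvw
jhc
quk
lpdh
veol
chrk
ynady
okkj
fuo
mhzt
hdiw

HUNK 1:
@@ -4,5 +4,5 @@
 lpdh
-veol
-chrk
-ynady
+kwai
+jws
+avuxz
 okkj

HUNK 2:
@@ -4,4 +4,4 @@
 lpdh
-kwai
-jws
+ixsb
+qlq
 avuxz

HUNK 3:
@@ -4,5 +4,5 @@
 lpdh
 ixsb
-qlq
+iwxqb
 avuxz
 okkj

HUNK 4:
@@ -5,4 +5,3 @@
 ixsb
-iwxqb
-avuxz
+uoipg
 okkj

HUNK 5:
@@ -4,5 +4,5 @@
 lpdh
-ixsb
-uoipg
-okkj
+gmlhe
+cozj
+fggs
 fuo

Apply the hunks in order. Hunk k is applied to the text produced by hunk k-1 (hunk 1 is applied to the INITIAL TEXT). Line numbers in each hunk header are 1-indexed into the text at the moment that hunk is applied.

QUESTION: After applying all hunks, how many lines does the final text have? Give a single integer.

Hunk 1: at line 4 remove [veol,chrk,ynady] add [kwai,jws,avuxz] -> 11 lines: ccxvw jhc quk lpdh kwai jws avuxz okkj fuo mhzt hdiw
Hunk 2: at line 4 remove [kwai,jws] add [ixsb,qlq] -> 11 lines: ccxvw jhc quk lpdh ixsb qlq avuxz okkj fuo mhzt hdiw
Hunk 3: at line 4 remove [qlq] add [iwxqb] -> 11 lines: ccxvw jhc quk lpdh ixsb iwxqb avuxz okkj fuo mhzt hdiw
Hunk 4: at line 5 remove [iwxqb,avuxz] add [uoipg] -> 10 lines: ccxvw jhc quk lpdh ixsb uoipg okkj fuo mhzt hdiw
Hunk 5: at line 4 remove [ixsb,uoipg,okkj] add [gmlhe,cozj,fggs] -> 10 lines: ccxvw jhc quk lpdh gmlhe cozj fggs fuo mhzt hdiw
Final line count: 10

Answer: 10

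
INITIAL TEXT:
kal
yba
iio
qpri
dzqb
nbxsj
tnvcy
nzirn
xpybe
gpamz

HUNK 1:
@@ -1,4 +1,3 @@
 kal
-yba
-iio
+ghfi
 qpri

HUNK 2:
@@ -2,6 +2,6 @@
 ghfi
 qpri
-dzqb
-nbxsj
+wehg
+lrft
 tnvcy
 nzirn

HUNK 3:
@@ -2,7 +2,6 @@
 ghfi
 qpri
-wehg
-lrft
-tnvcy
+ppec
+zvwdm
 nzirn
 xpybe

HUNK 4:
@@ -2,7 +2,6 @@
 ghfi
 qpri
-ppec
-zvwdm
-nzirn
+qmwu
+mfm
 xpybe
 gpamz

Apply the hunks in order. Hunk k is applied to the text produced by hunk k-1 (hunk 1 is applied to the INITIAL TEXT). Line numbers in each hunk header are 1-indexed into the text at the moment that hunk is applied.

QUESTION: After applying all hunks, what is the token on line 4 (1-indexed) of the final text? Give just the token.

Answer: qmwu

Derivation:
Hunk 1: at line 1 remove [yba,iio] add [ghfi] -> 9 lines: kal ghfi qpri dzqb nbxsj tnvcy nzirn xpybe gpamz
Hunk 2: at line 2 remove [dzqb,nbxsj] add [wehg,lrft] -> 9 lines: kal ghfi qpri wehg lrft tnvcy nzirn xpybe gpamz
Hunk 3: at line 2 remove [wehg,lrft,tnvcy] add [ppec,zvwdm] -> 8 lines: kal ghfi qpri ppec zvwdm nzirn xpybe gpamz
Hunk 4: at line 2 remove [ppec,zvwdm,nzirn] add [qmwu,mfm] -> 7 lines: kal ghfi qpri qmwu mfm xpybe gpamz
Final line 4: qmwu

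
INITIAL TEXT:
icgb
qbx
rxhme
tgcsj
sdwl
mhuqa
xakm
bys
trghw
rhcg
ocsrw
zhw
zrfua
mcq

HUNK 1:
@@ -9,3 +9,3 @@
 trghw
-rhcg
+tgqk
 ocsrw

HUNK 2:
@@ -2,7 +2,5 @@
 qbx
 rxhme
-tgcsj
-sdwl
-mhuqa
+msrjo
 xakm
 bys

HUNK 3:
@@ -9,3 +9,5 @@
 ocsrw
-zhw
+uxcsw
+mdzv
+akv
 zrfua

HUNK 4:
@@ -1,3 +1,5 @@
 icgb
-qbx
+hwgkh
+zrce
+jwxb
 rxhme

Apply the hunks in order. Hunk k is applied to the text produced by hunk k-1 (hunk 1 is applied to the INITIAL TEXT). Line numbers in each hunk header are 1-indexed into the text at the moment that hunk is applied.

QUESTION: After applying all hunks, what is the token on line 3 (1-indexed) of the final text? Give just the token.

Answer: zrce

Derivation:
Hunk 1: at line 9 remove [rhcg] add [tgqk] -> 14 lines: icgb qbx rxhme tgcsj sdwl mhuqa xakm bys trghw tgqk ocsrw zhw zrfua mcq
Hunk 2: at line 2 remove [tgcsj,sdwl,mhuqa] add [msrjo] -> 12 lines: icgb qbx rxhme msrjo xakm bys trghw tgqk ocsrw zhw zrfua mcq
Hunk 3: at line 9 remove [zhw] add [uxcsw,mdzv,akv] -> 14 lines: icgb qbx rxhme msrjo xakm bys trghw tgqk ocsrw uxcsw mdzv akv zrfua mcq
Hunk 4: at line 1 remove [qbx] add [hwgkh,zrce,jwxb] -> 16 lines: icgb hwgkh zrce jwxb rxhme msrjo xakm bys trghw tgqk ocsrw uxcsw mdzv akv zrfua mcq
Final line 3: zrce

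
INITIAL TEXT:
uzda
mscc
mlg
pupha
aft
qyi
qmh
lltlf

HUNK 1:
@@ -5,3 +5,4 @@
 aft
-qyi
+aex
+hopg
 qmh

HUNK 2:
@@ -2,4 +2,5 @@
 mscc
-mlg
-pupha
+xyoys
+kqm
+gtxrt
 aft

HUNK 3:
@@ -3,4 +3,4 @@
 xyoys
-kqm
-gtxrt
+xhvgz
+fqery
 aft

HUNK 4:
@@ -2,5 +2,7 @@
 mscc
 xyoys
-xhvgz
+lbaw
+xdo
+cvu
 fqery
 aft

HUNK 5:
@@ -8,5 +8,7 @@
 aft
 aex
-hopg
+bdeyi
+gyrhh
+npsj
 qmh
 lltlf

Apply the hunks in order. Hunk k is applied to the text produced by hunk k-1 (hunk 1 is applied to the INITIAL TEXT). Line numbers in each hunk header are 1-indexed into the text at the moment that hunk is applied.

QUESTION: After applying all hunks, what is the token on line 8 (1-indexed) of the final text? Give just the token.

Hunk 1: at line 5 remove [qyi] add [aex,hopg] -> 9 lines: uzda mscc mlg pupha aft aex hopg qmh lltlf
Hunk 2: at line 2 remove [mlg,pupha] add [xyoys,kqm,gtxrt] -> 10 lines: uzda mscc xyoys kqm gtxrt aft aex hopg qmh lltlf
Hunk 3: at line 3 remove [kqm,gtxrt] add [xhvgz,fqery] -> 10 lines: uzda mscc xyoys xhvgz fqery aft aex hopg qmh lltlf
Hunk 4: at line 2 remove [xhvgz] add [lbaw,xdo,cvu] -> 12 lines: uzda mscc xyoys lbaw xdo cvu fqery aft aex hopg qmh lltlf
Hunk 5: at line 8 remove [hopg] add [bdeyi,gyrhh,npsj] -> 14 lines: uzda mscc xyoys lbaw xdo cvu fqery aft aex bdeyi gyrhh npsj qmh lltlf
Final line 8: aft

Answer: aft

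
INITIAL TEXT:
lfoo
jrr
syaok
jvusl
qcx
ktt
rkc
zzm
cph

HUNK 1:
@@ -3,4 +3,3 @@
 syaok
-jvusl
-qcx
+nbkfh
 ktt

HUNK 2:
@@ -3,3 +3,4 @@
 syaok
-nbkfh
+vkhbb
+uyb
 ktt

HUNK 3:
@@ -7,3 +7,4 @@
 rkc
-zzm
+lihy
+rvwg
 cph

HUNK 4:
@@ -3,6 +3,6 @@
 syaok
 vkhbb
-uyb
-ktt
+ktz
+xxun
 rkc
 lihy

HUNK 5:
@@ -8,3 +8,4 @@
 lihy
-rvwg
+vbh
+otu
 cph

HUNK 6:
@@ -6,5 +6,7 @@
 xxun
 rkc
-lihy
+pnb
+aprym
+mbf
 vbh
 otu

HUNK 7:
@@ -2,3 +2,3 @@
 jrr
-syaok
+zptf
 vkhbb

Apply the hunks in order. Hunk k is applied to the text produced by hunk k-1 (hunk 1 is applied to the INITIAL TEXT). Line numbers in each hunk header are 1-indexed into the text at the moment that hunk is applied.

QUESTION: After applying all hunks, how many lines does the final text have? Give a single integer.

Answer: 13

Derivation:
Hunk 1: at line 3 remove [jvusl,qcx] add [nbkfh] -> 8 lines: lfoo jrr syaok nbkfh ktt rkc zzm cph
Hunk 2: at line 3 remove [nbkfh] add [vkhbb,uyb] -> 9 lines: lfoo jrr syaok vkhbb uyb ktt rkc zzm cph
Hunk 3: at line 7 remove [zzm] add [lihy,rvwg] -> 10 lines: lfoo jrr syaok vkhbb uyb ktt rkc lihy rvwg cph
Hunk 4: at line 3 remove [uyb,ktt] add [ktz,xxun] -> 10 lines: lfoo jrr syaok vkhbb ktz xxun rkc lihy rvwg cph
Hunk 5: at line 8 remove [rvwg] add [vbh,otu] -> 11 lines: lfoo jrr syaok vkhbb ktz xxun rkc lihy vbh otu cph
Hunk 6: at line 6 remove [lihy] add [pnb,aprym,mbf] -> 13 lines: lfoo jrr syaok vkhbb ktz xxun rkc pnb aprym mbf vbh otu cph
Hunk 7: at line 2 remove [syaok] add [zptf] -> 13 lines: lfoo jrr zptf vkhbb ktz xxun rkc pnb aprym mbf vbh otu cph
Final line count: 13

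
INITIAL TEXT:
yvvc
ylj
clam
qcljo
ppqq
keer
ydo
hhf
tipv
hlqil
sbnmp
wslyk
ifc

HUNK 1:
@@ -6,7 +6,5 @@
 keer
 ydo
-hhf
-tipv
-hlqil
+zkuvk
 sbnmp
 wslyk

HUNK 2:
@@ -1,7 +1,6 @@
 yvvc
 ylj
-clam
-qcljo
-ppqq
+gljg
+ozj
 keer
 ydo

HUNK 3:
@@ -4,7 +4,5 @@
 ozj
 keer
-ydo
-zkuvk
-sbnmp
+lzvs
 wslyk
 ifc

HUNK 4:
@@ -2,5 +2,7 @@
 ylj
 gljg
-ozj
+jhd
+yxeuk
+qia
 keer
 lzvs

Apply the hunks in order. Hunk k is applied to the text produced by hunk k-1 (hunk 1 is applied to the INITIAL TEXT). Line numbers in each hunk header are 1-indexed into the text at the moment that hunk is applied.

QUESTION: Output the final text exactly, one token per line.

Hunk 1: at line 6 remove [hhf,tipv,hlqil] add [zkuvk] -> 11 lines: yvvc ylj clam qcljo ppqq keer ydo zkuvk sbnmp wslyk ifc
Hunk 2: at line 1 remove [clam,qcljo,ppqq] add [gljg,ozj] -> 10 lines: yvvc ylj gljg ozj keer ydo zkuvk sbnmp wslyk ifc
Hunk 3: at line 4 remove [ydo,zkuvk,sbnmp] add [lzvs] -> 8 lines: yvvc ylj gljg ozj keer lzvs wslyk ifc
Hunk 4: at line 2 remove [ozj] add [jhd,yxeuk,qia] -> 10 lines: yvvc ylj gljg jhd yxeuk qia keer lzvs wslyk ifc

Answer: yvvc
ylj
gljg
jhd
yxeuk
qia
keer
lzvs
wslyk
ifc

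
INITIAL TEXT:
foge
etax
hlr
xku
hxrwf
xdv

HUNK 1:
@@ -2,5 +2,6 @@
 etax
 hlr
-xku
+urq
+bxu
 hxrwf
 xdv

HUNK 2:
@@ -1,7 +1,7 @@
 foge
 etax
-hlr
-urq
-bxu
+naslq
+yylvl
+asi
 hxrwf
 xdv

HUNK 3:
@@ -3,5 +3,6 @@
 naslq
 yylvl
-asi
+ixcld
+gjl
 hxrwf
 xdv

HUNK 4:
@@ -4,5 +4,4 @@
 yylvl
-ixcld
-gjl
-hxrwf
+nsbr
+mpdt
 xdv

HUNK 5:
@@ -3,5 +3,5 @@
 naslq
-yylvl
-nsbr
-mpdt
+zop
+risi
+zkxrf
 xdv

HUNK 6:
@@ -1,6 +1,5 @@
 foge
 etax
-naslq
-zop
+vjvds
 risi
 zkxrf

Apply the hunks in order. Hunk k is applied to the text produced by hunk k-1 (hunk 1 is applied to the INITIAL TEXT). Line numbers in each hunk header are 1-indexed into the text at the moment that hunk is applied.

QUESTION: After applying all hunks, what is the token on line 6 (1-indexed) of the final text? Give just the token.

Answer: xdv

Derivation:
Hunk 1: at line 2 remove [xku] add [urq,bxu] -> 7 lines: foge etax hlr urq bxu hxrwf xdv
Hunk 2: at line 1 remove [hlr,urq,bxu] add [naslq,yylvl,asi] -> 7 lines: foge etax naslq yylvl asi hxrwf xdv
Hunk 3: at line 3 remove [asi] add [ixcld,gjl] -> 8 lines: foge etax naslq yylvl ixcld gjl hxrwf xdv
Hunk 4: at line 4 remove [ixcld,gjl,hxrwf] add [nsbr,mpdt] -> 7 lines: foge etax naslq yylvl nsbr mpdt xdv
Hunk 5: at line 3 remove [yylvl,nsbr,mpdt] add [zop,risi,zkxrf] -> 7 lines: foge etax naslq zop risi zkxrf xdv
Hunk 6: at line 1 remove [naslq,zop] add [vjvds] -> 6 lines: foge etax vjvds risi zkxrf xdv
Final line 6: xdv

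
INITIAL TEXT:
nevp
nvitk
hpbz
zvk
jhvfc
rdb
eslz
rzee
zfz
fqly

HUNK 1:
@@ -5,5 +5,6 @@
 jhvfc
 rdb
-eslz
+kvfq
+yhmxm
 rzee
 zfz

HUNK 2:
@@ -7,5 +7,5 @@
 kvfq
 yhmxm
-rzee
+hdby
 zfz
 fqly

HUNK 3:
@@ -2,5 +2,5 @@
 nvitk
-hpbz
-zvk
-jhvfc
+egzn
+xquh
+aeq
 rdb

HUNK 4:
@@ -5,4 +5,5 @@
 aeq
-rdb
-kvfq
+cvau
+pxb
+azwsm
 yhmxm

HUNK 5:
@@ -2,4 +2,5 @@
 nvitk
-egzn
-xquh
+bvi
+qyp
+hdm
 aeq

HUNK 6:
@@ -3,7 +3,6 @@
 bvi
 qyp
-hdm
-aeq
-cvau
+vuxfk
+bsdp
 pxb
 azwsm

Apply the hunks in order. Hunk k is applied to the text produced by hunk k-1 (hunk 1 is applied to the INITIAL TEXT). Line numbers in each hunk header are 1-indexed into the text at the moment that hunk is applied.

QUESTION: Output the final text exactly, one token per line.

Hunk 1: at line 5 remove [eslz] add [kvfq,yhmxm] -> 11 lines: nevp nvitk hpbz zvk jhvfc rdb kvfq yhmxm rzee zfz fqly
Hunk 2: at line 7 remove [rzee] add [hdby] -> 11 lines: nevp nvitk hpbz zvk jhvfc rdb kvfq yhmxm hdby zfz fqly
Hunk 3: at line 2 remove [hpbz,zvk,jhvfc] add [egzn,xquh,aeq] -> 11 lines: nevp nvitk egzn xquh aeq rdb kvfq yhmxm hdby zfz fqly
Hunk 4: at line 5 remove [rdb,kvfq] add [cvau,pxb,azwsm] -> 12 lines: nevp nvitk egzn xquh aeq cvau pxb azwsm yhmxm hdby zfz fqly
Hunk 5: at line 2 remove [egzn,xquh] add [bvi,qyp,hdm] -> 13 lines: nevp nvitk bvi qyp hdm aeq cvau pxb azwsm yhmxm hdby zfz fqly
Hunk 6: at line 3 remove [hdm,aeq,cvau] add [vuxfk,bsdp] -> 12 lines: nevp nvitk bvi qyp vuxfk bsdp pxb azwsm yhmxm hdby zfz fqly

Answer: nevp
nvitk
bvi
qyp
vuxfk
bsdp
pxb
azwsm
yhmxm
hdby
zfz
fqly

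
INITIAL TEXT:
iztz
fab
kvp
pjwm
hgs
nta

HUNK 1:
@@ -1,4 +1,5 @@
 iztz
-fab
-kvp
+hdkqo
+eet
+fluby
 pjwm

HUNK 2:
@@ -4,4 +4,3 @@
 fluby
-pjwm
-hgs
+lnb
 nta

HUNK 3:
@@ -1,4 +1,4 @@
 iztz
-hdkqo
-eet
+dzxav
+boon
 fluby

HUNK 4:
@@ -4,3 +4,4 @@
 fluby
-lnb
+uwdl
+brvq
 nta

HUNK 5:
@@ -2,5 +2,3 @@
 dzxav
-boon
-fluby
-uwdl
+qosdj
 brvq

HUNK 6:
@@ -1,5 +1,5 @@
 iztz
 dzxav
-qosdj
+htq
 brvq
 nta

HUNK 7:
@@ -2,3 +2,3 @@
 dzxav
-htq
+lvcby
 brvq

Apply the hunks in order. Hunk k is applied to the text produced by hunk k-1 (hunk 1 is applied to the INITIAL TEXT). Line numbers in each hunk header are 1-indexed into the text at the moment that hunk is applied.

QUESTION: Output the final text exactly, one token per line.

Answer: iztz
dzxav
lvcby
brvq
nta

Derivation:
Hunk 1: at line 1 remove [fab,kvp] add [hdkqo,eet,fluby] -> 7 lines: iztz hdkqo eet fluby pjwm hgs nta
Hunk 2: at line 4 remove [pjwm,hgs] add [lnb] -> 6 lines: iztz hdkqo eet fluby lnb nta
Hunk 3: at line 1 remove [hdkqo,eet] add [dzxav,boon] -> 6 lines: iztz dzxav boon fluby lnb nta
Hunk 4: at line 4 remove [lnb] add [uwdl,brvq] -> 7 lines: iztz dzxav boon fluby uwdl brvq nta
Hunk 5: at line 2 remove [boon,fluby,uwdl] add [qosdj] -> 5 lines: iztz dzxav qosdj brvq nta
Hunk 6: at line 1 remove [qosdj] add [htq] -> 5 lines: iztz dzxav htq brvq nta
Hunk 7: at line 2 remove [htq] add [lvcby] -> 5 lines: iztz dzxav lvcby brvq nta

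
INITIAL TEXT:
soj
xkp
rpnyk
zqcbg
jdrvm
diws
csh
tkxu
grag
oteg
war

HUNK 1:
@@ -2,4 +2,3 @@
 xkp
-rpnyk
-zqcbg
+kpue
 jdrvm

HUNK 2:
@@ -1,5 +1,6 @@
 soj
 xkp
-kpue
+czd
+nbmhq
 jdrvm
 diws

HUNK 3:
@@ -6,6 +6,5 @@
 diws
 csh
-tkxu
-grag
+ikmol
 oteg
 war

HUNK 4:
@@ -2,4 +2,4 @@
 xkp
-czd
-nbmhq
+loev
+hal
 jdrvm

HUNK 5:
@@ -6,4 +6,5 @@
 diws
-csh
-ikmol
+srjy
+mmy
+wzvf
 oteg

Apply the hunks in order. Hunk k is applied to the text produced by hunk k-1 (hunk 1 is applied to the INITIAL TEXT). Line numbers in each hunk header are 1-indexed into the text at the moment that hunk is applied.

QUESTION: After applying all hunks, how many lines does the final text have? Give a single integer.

Hunk 1: at line 2 remove [rpnyk,zqcbg] add [kpue] -> 10 lines: soj xkp kpue jdrvm diws csh tkxu grag oteg war
Hunk 2: at line 1 remove [kpue] add [czd,nbmhq] -> 11 lines: soj xkp czd nbmhq jdrvm diws csh tkxu grag oteg war
Hunk 3: at line 6 remove [tkxu,grag] add [ikmol] -> 10 lines: soj xkp czd nbmhq jdrvm diws csh ikmol oteg war
Hunk 4: at line 2 remove [czd,nbmhq] add [loev,hal] -> 10 lines: soj xkp loev hal jdrvm diws csh ikmol oteg war
Hunk 5: at line 6 remove [csh,ikmol] add [srjy,mmy,wzvf] -> 11 lines: soj xkp loev hal jdrvm diws srjy mmy wzvf oteg war
Final line count: 11

Answer: 11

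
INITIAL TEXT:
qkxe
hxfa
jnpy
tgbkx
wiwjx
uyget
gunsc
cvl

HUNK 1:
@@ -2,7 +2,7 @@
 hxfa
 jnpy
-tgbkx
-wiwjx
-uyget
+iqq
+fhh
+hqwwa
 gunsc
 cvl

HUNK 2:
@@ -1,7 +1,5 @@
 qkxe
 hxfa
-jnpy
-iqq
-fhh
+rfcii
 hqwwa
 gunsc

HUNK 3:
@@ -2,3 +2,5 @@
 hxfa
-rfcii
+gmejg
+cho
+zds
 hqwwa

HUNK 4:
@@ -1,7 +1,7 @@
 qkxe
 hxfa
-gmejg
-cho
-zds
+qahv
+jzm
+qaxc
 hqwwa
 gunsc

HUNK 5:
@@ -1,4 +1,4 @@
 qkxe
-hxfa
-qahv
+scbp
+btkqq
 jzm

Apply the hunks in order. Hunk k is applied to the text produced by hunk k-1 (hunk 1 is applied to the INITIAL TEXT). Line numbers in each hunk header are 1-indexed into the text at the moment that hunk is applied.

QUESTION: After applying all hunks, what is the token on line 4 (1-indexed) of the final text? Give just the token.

Answer: jzm

Derivation:
Hunk 1: at line 2 remove [tgbkx,wiwjx,uyget] add [iqq,fhh,hqwwa] -> 8 lines: qkxe hxfa jnpy iqq fhh hqwwa gunsc cvl
Hunk 2: at line 1 remove [jnpy,iqq,fhh] add [rfcii] -> 6 lines: qkxe hxfa rfcii hqwwa gunsc cvl
Hunk 3: at line 2 remove [rfcii] add [gmejg,cho,zds] -> 8 lines: qkxe hxfa gmejg cho zds hqwwa gunsc cvl
Hunk 4: at line 1 remove [gmejg,cho,zds] add [qahv,jzm,qaxc] -> 8 lines: qkxe hxfa qahv jzm qaxc hqwwa gunsc cvl
Hunk 5: at line 1 remove [hxfa,qahv] add [scbp,btkqq] -> 8 lines: qkxe scbp btkqq jzm qaxc hqwwa gunsc cvl
Final line 4: jzm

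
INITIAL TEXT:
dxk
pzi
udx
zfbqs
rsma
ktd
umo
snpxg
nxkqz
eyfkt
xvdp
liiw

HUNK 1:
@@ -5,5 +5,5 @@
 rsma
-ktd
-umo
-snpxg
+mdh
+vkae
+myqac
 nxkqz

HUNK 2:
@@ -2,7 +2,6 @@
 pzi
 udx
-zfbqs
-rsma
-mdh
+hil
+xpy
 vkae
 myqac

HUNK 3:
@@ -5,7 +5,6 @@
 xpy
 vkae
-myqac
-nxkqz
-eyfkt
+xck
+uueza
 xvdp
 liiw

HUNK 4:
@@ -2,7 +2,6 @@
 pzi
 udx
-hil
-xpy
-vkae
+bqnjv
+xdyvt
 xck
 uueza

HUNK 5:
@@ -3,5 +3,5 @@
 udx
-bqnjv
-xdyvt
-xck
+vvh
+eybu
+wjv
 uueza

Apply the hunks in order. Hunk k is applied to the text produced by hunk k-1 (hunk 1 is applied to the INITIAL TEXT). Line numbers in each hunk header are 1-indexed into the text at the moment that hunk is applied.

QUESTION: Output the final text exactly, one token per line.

Hunk 1: at line 5 remove [ktd,umo,snpxg] add [mdh,vkae,myqac] -> 12 lines: dxk pzi udx zfbqs rsma mdh vkae myqac nxkqz eyfkt xvdp liiw
Hunk 2: at line 2 remove [zfbqs,rsma,mdh] add [hil,xpy] -> 11 lines: dxk pzi udx hil xpy vkae myqac nxkqz eyfkt xvdp liiw
Hunk 3: at line 5 remove [myqac,nxkqz,eyfkt] add [xck,uueza] -> 10 lines: dxk pzi udx hil xpy vkae xck uueza xvdp liiw
Hunk 4: at line 2 remove [hil,xpy,vkae] add [bqnjv,xdyvt] -> 9 lines: dxk pzi udx bqnjv xdyvt xck uueza xvdp liiw
Hunk 5: at line 3 remove [bqnjv,xdyvt,xck] add [vvh,eybu,wjv] -> 9 lines: dxk pzi udx vvh eybu wjv uueza xvdp liiw

Answer: dxk
pzi
udx
vvh
eybu
wjv
uueza
xvdp
liiw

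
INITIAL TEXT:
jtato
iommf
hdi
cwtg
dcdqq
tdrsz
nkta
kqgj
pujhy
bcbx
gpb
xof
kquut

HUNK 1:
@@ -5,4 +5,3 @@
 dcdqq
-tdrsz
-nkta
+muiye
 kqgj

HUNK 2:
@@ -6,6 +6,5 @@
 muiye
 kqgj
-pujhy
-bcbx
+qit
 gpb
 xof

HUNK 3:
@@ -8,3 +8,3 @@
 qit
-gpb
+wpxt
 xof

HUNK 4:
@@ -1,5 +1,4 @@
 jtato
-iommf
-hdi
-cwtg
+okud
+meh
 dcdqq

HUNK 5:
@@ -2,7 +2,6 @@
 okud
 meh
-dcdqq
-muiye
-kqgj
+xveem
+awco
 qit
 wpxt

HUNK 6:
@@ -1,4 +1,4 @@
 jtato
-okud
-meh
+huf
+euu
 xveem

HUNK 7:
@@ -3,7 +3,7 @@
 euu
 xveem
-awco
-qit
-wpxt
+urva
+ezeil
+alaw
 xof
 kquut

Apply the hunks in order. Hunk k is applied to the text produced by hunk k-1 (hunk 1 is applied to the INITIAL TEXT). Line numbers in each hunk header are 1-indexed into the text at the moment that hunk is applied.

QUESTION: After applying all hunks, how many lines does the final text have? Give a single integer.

Hunk 1: at line 5 remove [tdrsz,nkta] add [muiye] -> 12 lines: jtato iommf hdi cwtg dcdqq muiye kqgj pujhy bcbx gpb xof kquut
Hunk 2: at line 6 remove [pujhy,bcbx] add [qit] -> 11 lines: jtato iommf hdi cwtg dcdqq muiye kqgj qit gpb xof kquut
Hunk 3: at line 8 remove [gpb] add [wpxt] -> 11 lines: jtato iommf hdi cwtg dcdqq muiye kqgj qit wpxt xof kquut
Hunk 4: at line 1 remove [iommf,hdi,cwtg] add [okud,meh] -> 10 lines: jtato okud meh dcdqq muiye kqgj qit wpxt xof kquut
Hunk 5: at line 2 remove [dcdqq,muiye,kqgj] add [xveem,awco] -> 9 lines: jtato okud meh xveem awco qit wpxt xof kquut
Hunk 6: at line 1 remove [okud,meh] add [huf,euu] -> 9 lines: jtato huf euu xveem awco qit wpxt xof kquut
Hunk 7: at line 3 remove [awco,qit,wpxt] add [urva,ezeil,alaw] -> 9 lines: jtato huf euu xveem urva ezeil alaw xof kquut
Final line count: 9

Answer: 9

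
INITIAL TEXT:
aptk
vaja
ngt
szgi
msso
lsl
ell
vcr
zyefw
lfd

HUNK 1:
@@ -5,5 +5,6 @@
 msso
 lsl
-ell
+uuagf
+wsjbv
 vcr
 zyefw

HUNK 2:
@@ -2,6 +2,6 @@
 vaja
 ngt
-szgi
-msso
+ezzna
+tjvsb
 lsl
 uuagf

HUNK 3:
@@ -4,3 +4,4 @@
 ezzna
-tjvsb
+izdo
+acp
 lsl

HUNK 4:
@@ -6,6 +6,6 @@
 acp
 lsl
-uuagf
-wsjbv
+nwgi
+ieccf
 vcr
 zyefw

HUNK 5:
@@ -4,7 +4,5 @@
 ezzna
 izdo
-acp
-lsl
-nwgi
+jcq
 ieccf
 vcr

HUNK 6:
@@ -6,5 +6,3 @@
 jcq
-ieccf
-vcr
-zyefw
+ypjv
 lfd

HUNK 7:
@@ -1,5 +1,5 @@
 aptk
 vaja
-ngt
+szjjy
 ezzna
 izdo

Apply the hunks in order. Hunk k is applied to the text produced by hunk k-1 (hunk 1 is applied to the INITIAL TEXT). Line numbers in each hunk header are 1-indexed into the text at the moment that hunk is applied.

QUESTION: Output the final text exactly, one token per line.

Hunk 1: at line 5 remove [ell] add [uuagf,wsjbv] -> 11 lines: aptk vaja ngt szgi msso lsl uuagf wsjbv vcr zyefw lfd
Hunk 2: at line 2 remove [szgi,msso] add [ezzna,tjvsb] -> 11 lines: aptk vaja ngt ezzna tjvsb lsl uuagf wsjbv vcr zyefw lfd
Hunk 3: at line 4 remove [tjvsb] add [izdo,acp] -> 12 lines: aptk vaja ngt ezzna izdo acp lsl uuagf wsjbv vcr zyefw lfd
Hunk 4: at line 6 remove [uuagf,wsjbv] add [nwgi,ieccf] -> 12 lines: aptk vaja ngt ezzna izdo acp lsl nwgi ieccf vcr zyefw lfd
Hunk 5: at line 4 remove [acp,lsl,nwgi] add [jcq] -> 10 lines: aptk vaja ngt ezzna izdo jcq ieccf vcr zyefw lfd
Hunk 6: at line 6 remove [ieccf,vcr,zyefw] add [ypjv] -> 8 lines: aptk vaja ngt ezzna izdo jcq ypjv lfd
Hunk 7: at line 1 remove [ngt] add [szjjy] -> 8 lines: aptk vaja szjjy ezzna izdo jcq ypjv lfd

Answer: aptk
vaja
szjjy
ezzna
izdo
jcq
ypjv
lfd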